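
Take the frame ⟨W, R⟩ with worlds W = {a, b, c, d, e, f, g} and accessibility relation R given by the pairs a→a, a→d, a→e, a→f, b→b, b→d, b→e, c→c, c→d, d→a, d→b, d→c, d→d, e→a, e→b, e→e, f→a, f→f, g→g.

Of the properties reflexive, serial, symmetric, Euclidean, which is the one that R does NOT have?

Euclidean

Reflexive: yes — every world is R-related to itself.
Serial: yes — every world has a successor (e.g. a R a).
Symmetric: yes — every pair in R has its reverse in R.
Euclidean: no — a R d and a R e, but not d R e.
Only Euclidean fails.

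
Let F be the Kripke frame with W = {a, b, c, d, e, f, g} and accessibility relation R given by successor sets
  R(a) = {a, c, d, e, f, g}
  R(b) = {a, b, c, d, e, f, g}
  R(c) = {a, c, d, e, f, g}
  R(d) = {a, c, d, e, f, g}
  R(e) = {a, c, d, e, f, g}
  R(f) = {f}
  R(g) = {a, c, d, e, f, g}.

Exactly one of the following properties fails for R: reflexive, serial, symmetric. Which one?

Reflexive: yes — every world is R-related to itself.
Serial: yes — every world has a successor (e.g. a R a).
Symmetric: no — a R f but not f R a.
Only symmetric fails.

symmetric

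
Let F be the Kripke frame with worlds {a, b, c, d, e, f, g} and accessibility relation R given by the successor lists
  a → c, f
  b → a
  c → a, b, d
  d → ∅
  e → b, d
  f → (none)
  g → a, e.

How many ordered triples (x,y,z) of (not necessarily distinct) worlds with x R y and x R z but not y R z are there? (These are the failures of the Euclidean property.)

21

Enumerating: (a,c,c), (a,c,f), (a,f,c), (a,f,f), (b,a,a), (c,a,a), (c,a,b), (c,a,d), (c,b,b), (c,b,d), (c,d,a), (c,d,b), … and 9 more.
Total: 21.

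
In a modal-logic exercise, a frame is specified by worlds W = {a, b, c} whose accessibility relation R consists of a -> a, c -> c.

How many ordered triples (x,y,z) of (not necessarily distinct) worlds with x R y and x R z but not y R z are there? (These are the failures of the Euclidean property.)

R is Euclidean; there are no such tuples.

0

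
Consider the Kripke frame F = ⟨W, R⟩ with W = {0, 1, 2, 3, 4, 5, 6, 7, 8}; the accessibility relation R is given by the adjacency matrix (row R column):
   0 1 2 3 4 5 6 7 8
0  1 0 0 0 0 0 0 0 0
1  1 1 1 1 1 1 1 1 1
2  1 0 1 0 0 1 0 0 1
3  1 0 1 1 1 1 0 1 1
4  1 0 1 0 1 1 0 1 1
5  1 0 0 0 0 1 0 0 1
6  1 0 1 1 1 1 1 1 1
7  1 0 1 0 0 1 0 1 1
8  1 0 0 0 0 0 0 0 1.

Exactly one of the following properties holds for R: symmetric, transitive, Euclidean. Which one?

Symmetric: no — 1 R 0 but not 0 R 1.
Transitive: yes — every two-step R-path is closed by a direct edge.
Euclidean: no — 1 R 0 and 1 R 2, but not 0 R 2.
Only transitive holds.

transitive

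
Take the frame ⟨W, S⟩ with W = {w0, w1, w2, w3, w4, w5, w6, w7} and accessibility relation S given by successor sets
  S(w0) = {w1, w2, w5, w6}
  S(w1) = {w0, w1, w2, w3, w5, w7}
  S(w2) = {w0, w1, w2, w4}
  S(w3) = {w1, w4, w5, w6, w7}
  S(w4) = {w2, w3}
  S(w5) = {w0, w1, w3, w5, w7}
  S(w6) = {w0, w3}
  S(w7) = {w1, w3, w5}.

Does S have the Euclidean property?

Euclidean: no — w0 S w1 and w0 S w6, but not w1 S w6.

No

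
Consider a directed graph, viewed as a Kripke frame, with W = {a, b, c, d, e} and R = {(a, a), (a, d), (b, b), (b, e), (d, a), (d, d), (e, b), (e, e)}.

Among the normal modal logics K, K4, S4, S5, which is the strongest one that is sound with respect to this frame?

Transitive (axiom 4): yes — every two-step R-path is closed by a direct edge.
Reflexive (axiom T): no — c is not related to itself.
Euclidean (axiom 5): yes — any two successors of a common world are R-related.
So F validates K, K4; S4 would additionally require R to be reflexive. The strongest is K4.

K4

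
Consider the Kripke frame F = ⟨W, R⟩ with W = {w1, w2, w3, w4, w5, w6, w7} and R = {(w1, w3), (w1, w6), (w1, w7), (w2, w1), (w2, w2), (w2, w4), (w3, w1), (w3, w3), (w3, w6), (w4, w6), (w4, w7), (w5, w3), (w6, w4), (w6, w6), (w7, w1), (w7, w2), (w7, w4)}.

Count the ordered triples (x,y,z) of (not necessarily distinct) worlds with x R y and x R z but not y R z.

25

Enumerating: (w1,w3,w7), (w1,w6,w3), (w1,w6,w7), (w1,w7,w3), (w1,w7,w6), (w1,w7,w7), (w2,w1,w1), (w2,w1,w2), (w2,w1,w4), (w2,w4,w1), (w2,w4,w2), (w2,w4,w4), … and 13 more.
Total: 25.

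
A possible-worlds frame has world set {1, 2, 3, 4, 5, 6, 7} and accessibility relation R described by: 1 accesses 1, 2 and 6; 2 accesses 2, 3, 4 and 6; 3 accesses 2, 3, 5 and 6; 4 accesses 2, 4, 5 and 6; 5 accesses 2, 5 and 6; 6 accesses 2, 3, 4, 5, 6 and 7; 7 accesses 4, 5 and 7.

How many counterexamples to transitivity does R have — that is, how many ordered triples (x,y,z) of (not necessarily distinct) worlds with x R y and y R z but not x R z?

Enumerating: (1,2,3), (1,2,4), (1,6,3), (1,6,4), (1,6,5), (1,6,7), (2,3,5), (2,4,5), (2,6,5), (2,6,7), (3,2,4), (3,6,4), … and 13 more.
Total: 25.

25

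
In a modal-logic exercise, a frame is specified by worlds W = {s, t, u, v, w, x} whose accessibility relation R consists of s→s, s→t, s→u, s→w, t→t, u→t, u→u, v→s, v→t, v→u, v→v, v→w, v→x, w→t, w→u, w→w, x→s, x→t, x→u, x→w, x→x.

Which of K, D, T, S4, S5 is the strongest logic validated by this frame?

Serial (axiom D): yes — every world has a successor (e.g. s R s).
Reflexive (axiom T): yes — every world is R-related to itself.
Transitive (axiom 4): yes — every two-step R-path is closed by a direct edge.
Euclidean (axiom 5): no — s R t and s R u, but not t R u.
So F validates K, D, T, S4; S5 would additionally require R to be Euclidean. The strongest is S4.

S4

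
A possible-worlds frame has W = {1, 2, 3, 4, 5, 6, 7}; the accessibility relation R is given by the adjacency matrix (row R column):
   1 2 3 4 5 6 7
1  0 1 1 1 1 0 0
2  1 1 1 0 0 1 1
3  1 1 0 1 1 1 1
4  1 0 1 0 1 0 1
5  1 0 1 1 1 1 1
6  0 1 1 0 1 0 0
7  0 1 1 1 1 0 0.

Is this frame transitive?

No

Transitive: no — 1 R 2 and 2 R 6, but not 1 R 6.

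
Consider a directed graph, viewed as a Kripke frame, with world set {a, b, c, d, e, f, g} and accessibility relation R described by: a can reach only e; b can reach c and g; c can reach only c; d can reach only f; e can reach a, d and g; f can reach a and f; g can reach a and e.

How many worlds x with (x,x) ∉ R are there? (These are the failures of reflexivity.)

Enumerating: a, b, d, e, g.

5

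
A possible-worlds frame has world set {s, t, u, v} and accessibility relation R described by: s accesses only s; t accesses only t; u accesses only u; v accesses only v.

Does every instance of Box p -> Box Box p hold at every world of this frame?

Yes

Axiom 4 corresponds to the accessibility relation being transitive.
Transitive: yes — every two-step R-path is closed by a direct edge.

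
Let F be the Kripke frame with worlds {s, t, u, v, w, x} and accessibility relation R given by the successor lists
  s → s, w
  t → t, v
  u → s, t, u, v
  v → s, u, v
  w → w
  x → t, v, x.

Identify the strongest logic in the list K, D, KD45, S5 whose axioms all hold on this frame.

D

Serial (axiom D): yes — every world has a successor (e.g. s R s).
Euclidean (axiom 5): no — u R s and u R t, but not s R t.
Transitive (axiom 4): no — t R v and v R s, but not t R s.
Reflexive (axiom T): yes — every world is R-related to itself.
So F validates K, D; KD45 would additionally require R to be Euclidean and transitive. The strongest is D.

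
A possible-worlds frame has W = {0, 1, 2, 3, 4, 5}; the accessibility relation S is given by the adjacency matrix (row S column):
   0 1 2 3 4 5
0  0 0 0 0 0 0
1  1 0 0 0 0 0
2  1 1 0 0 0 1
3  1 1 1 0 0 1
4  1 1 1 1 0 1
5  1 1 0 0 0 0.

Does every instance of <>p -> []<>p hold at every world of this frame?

No

The schema 5 characterises exactly the Euclidean frames.
Euclidean: no — 2 S 0 and 2 S 1, but not 0 S 1.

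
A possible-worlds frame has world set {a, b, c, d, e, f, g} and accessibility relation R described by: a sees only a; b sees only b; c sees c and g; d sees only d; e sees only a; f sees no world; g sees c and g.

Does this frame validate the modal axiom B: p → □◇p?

No

The schema B characterises exactly the symmetric frames.
Symmetric: no — e R a but not a R e.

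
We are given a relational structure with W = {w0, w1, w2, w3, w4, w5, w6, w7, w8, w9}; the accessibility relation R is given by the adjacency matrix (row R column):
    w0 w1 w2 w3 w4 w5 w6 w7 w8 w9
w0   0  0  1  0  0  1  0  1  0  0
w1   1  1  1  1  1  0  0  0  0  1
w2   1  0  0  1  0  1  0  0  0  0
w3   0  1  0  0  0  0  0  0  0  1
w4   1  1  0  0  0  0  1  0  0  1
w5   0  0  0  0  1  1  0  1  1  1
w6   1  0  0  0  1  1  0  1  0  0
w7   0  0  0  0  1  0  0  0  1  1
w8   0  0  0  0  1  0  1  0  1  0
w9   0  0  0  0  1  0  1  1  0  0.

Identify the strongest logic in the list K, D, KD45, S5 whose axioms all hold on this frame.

D

Serial (axiom D): yes — every world has a successor (e.g. w0 R w2).
Euclidean (axiom 5): no — w0 R w2 and w0 R w7, but not w2 R w7.
Transitive (axiom 4): no — w0 R w2 and w2 R w3, but not w0 R w3.
Reflexive (axiom T): no — w0 is not related to itself.
So F validates K, D; KD45 would additionally require R to be Euclidean and transitive. The strongest is D.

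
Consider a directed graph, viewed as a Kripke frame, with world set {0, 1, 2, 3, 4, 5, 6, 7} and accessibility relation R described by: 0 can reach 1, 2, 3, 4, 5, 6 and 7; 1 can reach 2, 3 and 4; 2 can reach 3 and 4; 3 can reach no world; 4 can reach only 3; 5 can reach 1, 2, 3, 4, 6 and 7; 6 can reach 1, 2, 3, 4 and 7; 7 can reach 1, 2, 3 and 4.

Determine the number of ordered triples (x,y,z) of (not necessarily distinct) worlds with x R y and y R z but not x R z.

R is transitive; there are no such tuples.

0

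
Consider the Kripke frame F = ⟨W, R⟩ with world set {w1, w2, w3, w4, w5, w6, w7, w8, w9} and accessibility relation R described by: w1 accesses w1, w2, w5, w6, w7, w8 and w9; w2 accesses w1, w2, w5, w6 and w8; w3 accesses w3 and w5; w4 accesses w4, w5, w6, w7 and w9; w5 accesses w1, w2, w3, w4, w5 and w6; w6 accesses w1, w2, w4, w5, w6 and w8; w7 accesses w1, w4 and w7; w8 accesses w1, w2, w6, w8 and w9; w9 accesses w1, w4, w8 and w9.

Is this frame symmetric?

Yes

Symmetric: yes — every pair in R has its reverse in R.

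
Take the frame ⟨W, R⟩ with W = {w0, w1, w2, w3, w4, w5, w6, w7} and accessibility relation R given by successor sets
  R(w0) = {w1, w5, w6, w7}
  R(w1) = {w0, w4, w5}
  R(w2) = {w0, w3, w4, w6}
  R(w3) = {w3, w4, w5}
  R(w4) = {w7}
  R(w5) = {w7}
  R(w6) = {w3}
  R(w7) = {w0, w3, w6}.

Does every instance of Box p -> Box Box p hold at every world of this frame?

Axiom 4 corresponds to the accessibility relation being transitive.
Transitive: no — w0 R w1 and w1 R w4, but not w0 R w4.

No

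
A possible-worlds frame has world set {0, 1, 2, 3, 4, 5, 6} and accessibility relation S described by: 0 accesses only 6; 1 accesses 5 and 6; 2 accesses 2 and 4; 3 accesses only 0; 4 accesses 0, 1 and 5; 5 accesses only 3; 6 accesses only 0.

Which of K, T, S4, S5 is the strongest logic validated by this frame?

Reflexive (axiom T): no — 0 is not related to itself.
Transitive (axiom 4): no — 1 S 5 and 5 S 3, but not 1 S 3.
Euclidean (axiom 5): no — 1 S 5 and 1 S 6, but not 5 S 6.
So F validates K; T would additionally require S to be reflexive. The strongest is K.

K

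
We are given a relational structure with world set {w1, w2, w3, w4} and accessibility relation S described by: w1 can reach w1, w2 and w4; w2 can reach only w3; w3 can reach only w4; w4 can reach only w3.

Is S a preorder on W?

Reflexive: no — w2 is not related to itself.
Transitive: no — w1 S w2 and w2 S w3, but not w1 S w3.
So S is not a preorder.

No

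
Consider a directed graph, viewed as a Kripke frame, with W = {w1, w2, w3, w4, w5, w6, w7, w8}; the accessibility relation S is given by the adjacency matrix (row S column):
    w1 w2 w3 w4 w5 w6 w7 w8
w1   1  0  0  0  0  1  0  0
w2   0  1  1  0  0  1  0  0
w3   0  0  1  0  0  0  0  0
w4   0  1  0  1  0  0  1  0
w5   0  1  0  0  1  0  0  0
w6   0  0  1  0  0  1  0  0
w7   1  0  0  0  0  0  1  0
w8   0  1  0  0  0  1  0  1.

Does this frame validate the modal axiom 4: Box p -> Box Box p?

No

By correspondence theory, 4 is valid on a frame iff S is transitive.
Transitive: no — w1 S w6 and w6 S w3, but not w1 S w3.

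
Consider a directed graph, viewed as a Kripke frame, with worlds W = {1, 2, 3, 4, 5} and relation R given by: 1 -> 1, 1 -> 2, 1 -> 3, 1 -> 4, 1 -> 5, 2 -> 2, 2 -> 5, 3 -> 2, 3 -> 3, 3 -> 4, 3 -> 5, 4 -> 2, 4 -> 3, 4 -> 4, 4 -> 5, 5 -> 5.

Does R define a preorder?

Yes

Reflexive: yes — every world is R-related to itself.
Transitive: yes — every two-step R-path is closed by a direct edge.
So R is a preorder.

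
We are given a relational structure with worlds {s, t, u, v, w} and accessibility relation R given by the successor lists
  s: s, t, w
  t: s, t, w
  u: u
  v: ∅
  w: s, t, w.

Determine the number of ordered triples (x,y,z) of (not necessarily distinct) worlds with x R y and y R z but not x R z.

R is transitive; there are no such tuples.

0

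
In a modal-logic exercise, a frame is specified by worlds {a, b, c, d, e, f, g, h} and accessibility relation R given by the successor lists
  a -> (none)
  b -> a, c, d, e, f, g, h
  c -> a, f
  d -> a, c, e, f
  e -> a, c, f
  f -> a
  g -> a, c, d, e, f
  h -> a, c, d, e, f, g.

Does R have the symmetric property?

Symmetric: no — b R a but not a R b.

No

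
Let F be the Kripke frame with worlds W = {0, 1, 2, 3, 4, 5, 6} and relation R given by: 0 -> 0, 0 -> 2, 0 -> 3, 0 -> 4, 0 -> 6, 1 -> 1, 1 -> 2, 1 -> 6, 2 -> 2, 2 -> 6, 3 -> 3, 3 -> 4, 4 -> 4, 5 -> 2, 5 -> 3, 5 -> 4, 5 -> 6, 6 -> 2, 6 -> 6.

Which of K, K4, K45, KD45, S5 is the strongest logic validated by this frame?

K4

Transitive (axiom 4): yes — every two-step R-path is closed by a direct edge.
Euclidean (axiom 5): no — 0 R 2 and 0 R 3, but not 2 R 3.
Serial (axiom D): yes — every world has a successor (e.g. 0 R 0).
Reflexive (axiom T): no — 5 is not related to itself.
So F validates K, K4; K45 would additionally require R to be Euclidean. The strongest is K4.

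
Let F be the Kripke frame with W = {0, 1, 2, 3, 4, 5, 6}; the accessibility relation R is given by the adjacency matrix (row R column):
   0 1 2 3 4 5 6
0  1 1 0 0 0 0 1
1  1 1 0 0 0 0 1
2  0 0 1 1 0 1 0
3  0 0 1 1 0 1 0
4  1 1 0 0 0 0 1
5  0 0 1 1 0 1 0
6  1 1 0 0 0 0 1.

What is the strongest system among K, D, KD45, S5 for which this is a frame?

Serial (axiom D): yes — every world has a successor (e.g. 0 R 0).
Euclidean (axiom 5): yes — any two successors of a common world are R-related.
Transitive (axiom 4): yes — every two-step R-path is closed by a direct edge.
Reflexive (axiom T): no — 4 is not related to itself.
So F validates K, D, KD45; S5 would additionally require R to be reflexive. The strongest is KD45.

KD45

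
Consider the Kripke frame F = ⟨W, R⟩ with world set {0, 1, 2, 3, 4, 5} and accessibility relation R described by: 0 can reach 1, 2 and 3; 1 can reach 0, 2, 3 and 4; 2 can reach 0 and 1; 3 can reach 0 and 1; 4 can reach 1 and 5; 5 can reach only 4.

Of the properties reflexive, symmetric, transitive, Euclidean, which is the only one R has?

Reflexive: no — 0 is not related to itself.
Symmetric: yes — every pair in R has its reverse in R.
Transitive: no — 0 R 1 and 1 R 4, but not 0 R 4.
Euclidean: no — 0 R 2 and 0 R 3, but not 2 R 3.
Only symmetric holds.

symmetric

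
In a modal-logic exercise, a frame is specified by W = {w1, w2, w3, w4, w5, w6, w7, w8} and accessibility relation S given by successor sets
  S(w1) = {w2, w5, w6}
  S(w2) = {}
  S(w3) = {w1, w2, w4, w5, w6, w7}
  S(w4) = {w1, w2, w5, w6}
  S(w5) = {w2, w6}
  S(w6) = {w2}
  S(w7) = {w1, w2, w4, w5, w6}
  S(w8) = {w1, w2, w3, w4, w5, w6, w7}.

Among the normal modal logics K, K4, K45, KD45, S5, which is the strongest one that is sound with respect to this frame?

K4

Transitive (axiom 4): yes — every two-step S-path is closed by a direct edge.
Euclidean (axiom 5): no — w1 S w2 and w1 S w5, but not w2 S w5.
Serial (axiom D): no — w2 has no S-successor.
Reflexive (axiom T): no — w1 is not related to itself.
So F validates K, K4; K45 would additionally require S to be Euclidean. The strongest is K4.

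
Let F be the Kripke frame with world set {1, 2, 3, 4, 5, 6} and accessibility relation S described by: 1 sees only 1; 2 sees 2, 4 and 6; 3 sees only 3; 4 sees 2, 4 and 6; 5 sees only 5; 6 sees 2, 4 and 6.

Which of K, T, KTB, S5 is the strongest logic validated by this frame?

Reflexive (axiom T): yes — every world is S-related to itself.
Symmetric (axiom B): yes — every pair in S has its reverse in S.
Euclidean (axiom 5): yes — any two successors of a common world are S-related.
So F validates K, T, KTB, S5. The strongest is S5.

S5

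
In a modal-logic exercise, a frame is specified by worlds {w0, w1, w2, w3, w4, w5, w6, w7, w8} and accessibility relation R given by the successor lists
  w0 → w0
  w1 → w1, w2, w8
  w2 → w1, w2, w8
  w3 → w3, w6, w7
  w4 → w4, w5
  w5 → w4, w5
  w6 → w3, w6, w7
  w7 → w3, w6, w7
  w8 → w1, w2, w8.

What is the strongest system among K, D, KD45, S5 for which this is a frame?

S5

Serial (axiom D): yes — every world has a successor (e.g. w0 R w0).
Euclidean (axiom 5): yes — any two successors of a common world are R-related.
Transitive (axiom 4): yes — every two-step R-path is closed by a direct edge.
Reflexive (axiom T): yes — every world is R-related to itself.
So F validates K, D, KD45, S5. The strongest is S5.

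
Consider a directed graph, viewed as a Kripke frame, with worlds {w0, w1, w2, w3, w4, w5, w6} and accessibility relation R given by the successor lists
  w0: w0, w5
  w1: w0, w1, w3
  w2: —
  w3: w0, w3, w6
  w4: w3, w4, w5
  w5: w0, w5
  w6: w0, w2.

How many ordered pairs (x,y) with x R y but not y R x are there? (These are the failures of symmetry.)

Enumerating: (w1,w0), (w1,w3), (w3,w0), (w3,w6), (w4,w3), (w4,w5), (w6,w0), (w6,w2).

8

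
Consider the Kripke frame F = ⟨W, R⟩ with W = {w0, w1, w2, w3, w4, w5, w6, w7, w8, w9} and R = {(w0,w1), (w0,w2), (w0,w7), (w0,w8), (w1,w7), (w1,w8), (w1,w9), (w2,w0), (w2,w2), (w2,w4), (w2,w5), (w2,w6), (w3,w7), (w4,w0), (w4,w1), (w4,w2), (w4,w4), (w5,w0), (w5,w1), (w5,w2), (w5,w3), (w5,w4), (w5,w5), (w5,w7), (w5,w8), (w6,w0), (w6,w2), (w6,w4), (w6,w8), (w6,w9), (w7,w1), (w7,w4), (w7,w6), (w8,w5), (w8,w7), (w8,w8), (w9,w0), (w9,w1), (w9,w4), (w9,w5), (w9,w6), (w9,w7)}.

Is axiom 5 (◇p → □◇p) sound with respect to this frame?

No

By correspondence theory, 5 is valid on a frame iff R is Euclidean.
Euclidean: no — w0 R w1 and w0 R w2, but not w1 R w2.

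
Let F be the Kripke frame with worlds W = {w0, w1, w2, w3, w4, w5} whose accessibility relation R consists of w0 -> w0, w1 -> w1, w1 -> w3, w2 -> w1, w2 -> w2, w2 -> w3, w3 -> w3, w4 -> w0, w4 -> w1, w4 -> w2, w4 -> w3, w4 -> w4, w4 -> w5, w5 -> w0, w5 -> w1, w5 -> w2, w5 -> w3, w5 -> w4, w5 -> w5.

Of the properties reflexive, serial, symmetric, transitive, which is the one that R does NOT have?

Reflexive: yes — every world is R-related to itself.
Serial: yes — every world has a successor (e.g. w0 R w0).
Symmetric: no — w1 R w3 but not w3 R w1.
Transitive: yes — every two-step R-path is closed by a direct edge.
Only symmetric fails.

symmetric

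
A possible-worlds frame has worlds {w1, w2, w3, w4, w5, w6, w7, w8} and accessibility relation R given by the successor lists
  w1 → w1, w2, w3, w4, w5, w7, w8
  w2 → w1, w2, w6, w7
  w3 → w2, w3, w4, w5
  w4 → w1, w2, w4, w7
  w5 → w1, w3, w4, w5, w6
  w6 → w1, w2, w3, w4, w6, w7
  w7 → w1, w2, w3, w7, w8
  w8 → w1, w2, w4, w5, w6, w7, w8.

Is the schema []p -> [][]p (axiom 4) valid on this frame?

By correspondence theory, 4 is valid on a frame iff R is transitive.
Transitive: no — w1 R w2 and w2 R w6, but not w1 R w6.

No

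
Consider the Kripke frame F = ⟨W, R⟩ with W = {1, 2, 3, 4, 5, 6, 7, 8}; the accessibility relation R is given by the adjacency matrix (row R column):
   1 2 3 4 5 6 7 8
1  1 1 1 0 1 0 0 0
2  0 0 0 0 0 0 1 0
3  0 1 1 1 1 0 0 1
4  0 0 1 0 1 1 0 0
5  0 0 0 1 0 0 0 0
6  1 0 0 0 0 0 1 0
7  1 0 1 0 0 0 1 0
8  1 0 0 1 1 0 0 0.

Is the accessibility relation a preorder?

Reflexive: no — 2 is not related to itself.
Transitive: no — 1 R 2 and 2 R 7, but not 1 R 7.
So R is not a preorder.

No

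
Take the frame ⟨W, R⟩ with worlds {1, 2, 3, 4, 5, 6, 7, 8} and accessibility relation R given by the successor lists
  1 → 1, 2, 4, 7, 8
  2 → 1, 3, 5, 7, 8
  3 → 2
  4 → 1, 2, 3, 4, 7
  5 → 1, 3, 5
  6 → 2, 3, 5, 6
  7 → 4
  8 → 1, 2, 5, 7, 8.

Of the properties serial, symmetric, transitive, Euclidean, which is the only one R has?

Serial: yes — every world has a successor (e.g. 1 R 1).
Symmetric: no — 1 R 7 but not 7 R 1.
Transitive: no — 1 R 2 and 2 R 3, but not 1 R 3.
Euclidean: no — 1 R 2 and 1 R 4, but not 2 R 4.
Only serial holds.

serial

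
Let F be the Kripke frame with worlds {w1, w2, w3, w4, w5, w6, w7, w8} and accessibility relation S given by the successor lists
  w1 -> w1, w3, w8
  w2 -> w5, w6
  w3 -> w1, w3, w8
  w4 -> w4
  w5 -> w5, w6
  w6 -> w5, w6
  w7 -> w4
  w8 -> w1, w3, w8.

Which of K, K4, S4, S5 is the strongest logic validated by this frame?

K4

Transitive (axiom 4): yes — every two-step S-path is closed by a direct edge.
Reflexive (axiom T): no — w2 is not related to itself.
Euclidean (axiom 5): yes — any two successors of a common world are S-related.
So F validates K, K4; S4 would additionally require S to be reflexive. The strongest is K4.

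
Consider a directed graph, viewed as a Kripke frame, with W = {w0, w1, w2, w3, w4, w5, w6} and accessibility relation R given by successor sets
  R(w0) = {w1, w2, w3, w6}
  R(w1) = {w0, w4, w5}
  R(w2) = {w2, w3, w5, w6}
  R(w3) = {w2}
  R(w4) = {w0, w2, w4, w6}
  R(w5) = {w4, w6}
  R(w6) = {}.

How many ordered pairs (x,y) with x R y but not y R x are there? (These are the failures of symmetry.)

Enumerating: (w0,w2), (w0,w3), (w0,w6), (w1,w4), (w1,w5), (w2,w5), (w2,w6), (w4,w0), (w4,w2), (w4,w6), (w5,w4), (w5,w6).

12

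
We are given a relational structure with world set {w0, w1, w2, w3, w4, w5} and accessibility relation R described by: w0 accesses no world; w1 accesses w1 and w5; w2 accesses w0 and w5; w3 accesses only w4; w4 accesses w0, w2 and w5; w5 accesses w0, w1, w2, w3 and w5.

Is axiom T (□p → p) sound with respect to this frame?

Axiom T corresponds to the accessibility relation being reflexive.
Reflexive: no — w0 is not related to itself.

No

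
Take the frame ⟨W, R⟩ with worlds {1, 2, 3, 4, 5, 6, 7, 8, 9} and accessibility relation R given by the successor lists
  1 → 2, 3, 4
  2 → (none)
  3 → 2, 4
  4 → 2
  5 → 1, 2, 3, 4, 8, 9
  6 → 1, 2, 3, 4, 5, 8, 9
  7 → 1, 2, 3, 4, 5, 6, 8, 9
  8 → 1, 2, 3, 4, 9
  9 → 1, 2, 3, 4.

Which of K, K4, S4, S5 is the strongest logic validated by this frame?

Transitive (axiom 4): yes — every two-step R-path is closed by a direct edge.
Reflexive (axiom T): no — 1 is not related to itself.
Euclidean (axiom 5): no — 1 R 2 and 1 R 3, but not 2 R 3.
So F validates K, K4; S4 would additionally require R to be reflexive. The strongest is K4.

K4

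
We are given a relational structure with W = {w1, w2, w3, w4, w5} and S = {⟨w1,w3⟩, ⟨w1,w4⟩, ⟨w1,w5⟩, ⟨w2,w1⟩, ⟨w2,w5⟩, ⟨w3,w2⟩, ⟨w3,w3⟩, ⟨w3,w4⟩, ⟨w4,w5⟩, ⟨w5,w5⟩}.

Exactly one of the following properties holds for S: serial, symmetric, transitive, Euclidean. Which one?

serial

Serial: yes — every world has a successor (e.g. w1 S w3).
Symmetric: no — w1 S w3 but not w3 S w1.
Transitive: no — w1 S w3 and w3 S w2, but not w1 S w2.
Euclidean: no — w1 S w3 and w1 S w5, but not w3 S w5.
Only serial holds.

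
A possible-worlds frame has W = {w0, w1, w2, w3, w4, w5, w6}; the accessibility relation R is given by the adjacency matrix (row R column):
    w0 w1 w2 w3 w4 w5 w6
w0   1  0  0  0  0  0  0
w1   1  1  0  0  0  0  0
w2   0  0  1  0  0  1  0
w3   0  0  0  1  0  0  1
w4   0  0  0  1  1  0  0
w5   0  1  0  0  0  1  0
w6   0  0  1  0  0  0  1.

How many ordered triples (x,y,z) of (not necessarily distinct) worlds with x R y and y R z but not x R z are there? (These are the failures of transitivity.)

5

Enumerating: (w2,w5,w1), (w3,w6,w2), (w4,w3,w6), (w5,w1,w0), (w6,w2,w5).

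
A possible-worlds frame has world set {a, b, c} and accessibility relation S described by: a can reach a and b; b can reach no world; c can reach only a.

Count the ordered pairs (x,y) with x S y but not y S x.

2

Enumerating: (a,b), (c,a).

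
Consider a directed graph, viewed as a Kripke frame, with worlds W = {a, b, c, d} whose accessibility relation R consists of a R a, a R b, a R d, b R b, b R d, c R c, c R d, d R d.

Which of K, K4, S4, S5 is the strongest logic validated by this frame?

Transitive (axiom 4): yes — every two-step R-path is closed by a direct edge.
Reflexive (axiom T): yes — every world is R-related to itself.
Euclidean (axiom 5): no — a R d and a R b, but not d R b.
So F validates K, K4, S4; S5 would additionally require R to be Euclidean. The strongest is S4.

S4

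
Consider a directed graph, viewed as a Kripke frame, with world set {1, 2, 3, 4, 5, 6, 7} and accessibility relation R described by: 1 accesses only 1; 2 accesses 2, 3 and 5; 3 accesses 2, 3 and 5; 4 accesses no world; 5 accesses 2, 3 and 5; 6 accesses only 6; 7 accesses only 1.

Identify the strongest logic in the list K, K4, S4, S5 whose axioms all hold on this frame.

K4

Transitive (axiom 4): yes — every two-step R-path is closed by a direct edge.
Reflexive (axiom T): no — 4 is not related to itself.
Euclidean (axiom 5): yes — any two successors of a common world are R-related.
So F validates K, K4; S4 would additionally require R to be reflexive. The strongest is K4.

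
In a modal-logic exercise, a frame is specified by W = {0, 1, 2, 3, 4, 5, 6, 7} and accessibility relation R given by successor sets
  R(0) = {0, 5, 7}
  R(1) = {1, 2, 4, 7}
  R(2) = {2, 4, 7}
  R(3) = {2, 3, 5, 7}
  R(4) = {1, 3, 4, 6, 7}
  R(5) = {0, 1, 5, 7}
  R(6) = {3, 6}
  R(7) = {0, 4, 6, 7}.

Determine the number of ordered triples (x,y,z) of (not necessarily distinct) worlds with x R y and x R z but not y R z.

36

Enumerating: (0,7,5), (1,2,1), (1,4,2), (1,7,1), (1,7,2), (2,4,2), (2,7,2), (3,2,3), (3,2,5), (3,5,2), (3,5,3), (3,7,2), … and 24 more.
Total: 36.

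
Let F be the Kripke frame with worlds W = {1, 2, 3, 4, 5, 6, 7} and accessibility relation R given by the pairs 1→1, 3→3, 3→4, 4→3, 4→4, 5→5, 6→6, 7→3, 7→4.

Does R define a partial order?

Reflexive: no — 2 is not related to itself.
Transitive: yes — every two-step R-path is closed by a direct edge.
Antisymmetric: no — 3 R 4 and 4 R 3 with 3 ≠ 4.
So R is not a partial order.

No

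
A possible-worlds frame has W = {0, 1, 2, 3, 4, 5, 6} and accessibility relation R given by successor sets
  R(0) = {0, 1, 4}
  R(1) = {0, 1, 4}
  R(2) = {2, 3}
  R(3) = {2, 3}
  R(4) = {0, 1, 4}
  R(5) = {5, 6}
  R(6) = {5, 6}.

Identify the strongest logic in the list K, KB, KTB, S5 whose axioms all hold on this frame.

S5

Symmetric (axiom B): yes — every pair in R has its reverse in R.
Reflexive (axiom T): yes — every world is R-related to itself.
Euclidean (axiom 5): yes — any two successors of a common world are R-related.
So F validates K, KB, KTB, S5. The strongest is S5.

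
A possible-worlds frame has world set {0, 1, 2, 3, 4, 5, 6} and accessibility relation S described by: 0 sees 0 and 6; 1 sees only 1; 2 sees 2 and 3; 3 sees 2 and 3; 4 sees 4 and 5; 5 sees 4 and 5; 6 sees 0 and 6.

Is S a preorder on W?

Yes

Reflexive: yes — every world is S-related to itself.
Transitive: yes — every two-step S-path is closed by a direct edge.
So S is a preorder.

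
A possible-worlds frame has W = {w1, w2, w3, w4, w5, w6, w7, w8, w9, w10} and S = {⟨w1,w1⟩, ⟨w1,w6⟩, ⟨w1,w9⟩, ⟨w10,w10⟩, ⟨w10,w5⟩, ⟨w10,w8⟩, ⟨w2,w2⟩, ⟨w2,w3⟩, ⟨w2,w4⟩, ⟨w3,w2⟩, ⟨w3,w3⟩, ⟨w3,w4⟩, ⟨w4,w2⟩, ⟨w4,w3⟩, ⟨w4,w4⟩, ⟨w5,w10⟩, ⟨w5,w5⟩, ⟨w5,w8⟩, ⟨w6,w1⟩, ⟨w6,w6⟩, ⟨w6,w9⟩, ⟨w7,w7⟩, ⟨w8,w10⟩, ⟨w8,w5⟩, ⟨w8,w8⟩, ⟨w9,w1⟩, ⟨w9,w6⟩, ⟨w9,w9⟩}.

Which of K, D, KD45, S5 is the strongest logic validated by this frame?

Serial (axiom D): yes — every world has a successor (e.g. w1 S w1).
Euclidean (axiom 5): yes — any two successors of a common world are S-related.
Transitive (axiom 4): yes — every two-step S-path is closed by a direct edge.
Reflexive (axiom T): yes — every world is S-related to itself.
So F validates K, D, KD45, S5. The strongest is S5.

S5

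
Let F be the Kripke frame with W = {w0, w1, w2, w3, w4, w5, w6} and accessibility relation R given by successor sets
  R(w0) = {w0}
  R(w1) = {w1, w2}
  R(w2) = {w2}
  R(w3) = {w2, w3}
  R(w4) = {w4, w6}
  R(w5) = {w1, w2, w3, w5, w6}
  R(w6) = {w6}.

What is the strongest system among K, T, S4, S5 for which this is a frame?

S4

Reflexive (axiom T): yes — every world is R-related to itself.
Transitive (axiom 4): yes — every two-step R-path is closed by a direct edge.
Euclidean (axiom 5): no — w5 R w1 and w5 R w3, but not w1 R w3.
So F validates K, T, S4; S5 would additionally require R to be Euclidean. The strongest is S4.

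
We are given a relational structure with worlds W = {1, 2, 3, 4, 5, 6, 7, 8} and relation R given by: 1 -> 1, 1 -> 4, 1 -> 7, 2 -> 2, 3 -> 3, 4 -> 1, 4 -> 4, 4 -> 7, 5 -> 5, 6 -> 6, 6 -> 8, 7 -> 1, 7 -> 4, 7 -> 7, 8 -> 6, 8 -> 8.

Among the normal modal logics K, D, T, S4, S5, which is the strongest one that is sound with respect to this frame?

S5

Serial (axiom D): yes — every world has a successor (e.g. 1 R 1).
Reflexive (axiom T): yes — every world is R-related to itself.
Transitive (axiom 4): yes — every two-step R-path is closed by a direct edge.
Euclidean (axiom 5): yes — any two successors of a common world are R-related.
So F validates K, D, T, S4, S5. The strongest is S5.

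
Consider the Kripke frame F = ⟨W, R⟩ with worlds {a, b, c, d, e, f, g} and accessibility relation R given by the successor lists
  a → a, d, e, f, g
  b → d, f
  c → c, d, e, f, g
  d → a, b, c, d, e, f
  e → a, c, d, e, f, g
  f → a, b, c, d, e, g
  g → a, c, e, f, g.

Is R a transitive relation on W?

No

Transitive: no — a R d and d R b, but not a R b.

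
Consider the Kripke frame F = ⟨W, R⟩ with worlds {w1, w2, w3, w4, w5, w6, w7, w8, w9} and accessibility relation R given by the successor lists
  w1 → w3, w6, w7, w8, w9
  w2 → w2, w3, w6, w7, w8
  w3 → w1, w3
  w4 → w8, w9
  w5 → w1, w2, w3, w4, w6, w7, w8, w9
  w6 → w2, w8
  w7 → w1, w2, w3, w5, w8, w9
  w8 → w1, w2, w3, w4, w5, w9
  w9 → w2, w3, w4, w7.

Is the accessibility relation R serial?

Yes

Serial: yes — every world has a successor (e.g. w1 R w3).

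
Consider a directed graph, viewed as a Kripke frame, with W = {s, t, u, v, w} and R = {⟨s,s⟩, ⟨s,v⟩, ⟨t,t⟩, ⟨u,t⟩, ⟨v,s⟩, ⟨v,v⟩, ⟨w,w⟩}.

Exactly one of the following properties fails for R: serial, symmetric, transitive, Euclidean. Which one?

symmetric

Serial: yes — every world has a successor (e.g. s R s).
Symmetric: no — u R t but not t R u.
Transitive: yes — every two-step R-path is closed by a direct edge.
Euclidean: yes — any two successors of a common world are R-related.
Only symmetric fails.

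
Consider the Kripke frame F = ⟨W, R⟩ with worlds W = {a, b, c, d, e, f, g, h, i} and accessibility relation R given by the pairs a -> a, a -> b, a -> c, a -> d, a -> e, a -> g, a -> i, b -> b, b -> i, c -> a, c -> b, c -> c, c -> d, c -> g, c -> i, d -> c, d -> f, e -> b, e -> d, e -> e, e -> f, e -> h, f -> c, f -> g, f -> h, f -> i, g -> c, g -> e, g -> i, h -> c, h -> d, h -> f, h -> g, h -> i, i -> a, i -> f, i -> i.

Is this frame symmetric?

Symmetric: no — a R b but not b R a.

No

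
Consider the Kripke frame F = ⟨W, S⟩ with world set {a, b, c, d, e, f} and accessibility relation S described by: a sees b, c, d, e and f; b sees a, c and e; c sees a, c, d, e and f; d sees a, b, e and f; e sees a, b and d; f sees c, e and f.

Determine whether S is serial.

Serial: yes — every world has a successor (e.g. a S b).

Yes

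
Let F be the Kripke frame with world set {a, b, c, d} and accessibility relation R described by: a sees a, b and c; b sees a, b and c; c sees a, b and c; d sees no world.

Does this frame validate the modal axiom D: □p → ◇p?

Axiom D corresponds to the accessibility relation being serial.
Serial: no — d has no R-successor.

No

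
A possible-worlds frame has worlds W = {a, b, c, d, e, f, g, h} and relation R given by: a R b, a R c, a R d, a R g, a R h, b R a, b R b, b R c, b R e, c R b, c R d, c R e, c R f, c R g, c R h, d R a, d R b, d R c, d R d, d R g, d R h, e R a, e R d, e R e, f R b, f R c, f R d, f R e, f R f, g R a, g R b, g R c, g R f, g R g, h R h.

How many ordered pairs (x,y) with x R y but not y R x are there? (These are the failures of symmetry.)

Enumerating: (a,c), (a,h), (b,e), (c,e), (c,h), (d,b), (d,g), (d,h), (e,a), (e,d), (f,b), (f,d), (f,e), (g,b), (g,f).

15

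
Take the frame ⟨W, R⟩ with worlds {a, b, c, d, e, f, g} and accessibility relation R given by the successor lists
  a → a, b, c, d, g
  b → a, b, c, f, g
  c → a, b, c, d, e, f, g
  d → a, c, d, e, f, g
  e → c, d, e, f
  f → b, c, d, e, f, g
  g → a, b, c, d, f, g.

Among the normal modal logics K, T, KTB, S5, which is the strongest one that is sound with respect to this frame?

Reflexive (axiom T): yes — every world is R-related to itself.
Symmetric (axiom B): yes — every pair in R has its reverse in R.
Euclidean (axiom 5): no — a R b and a R d, but not b R d.
So F validates K, T, KTB; S5 would additionally require R to be Euclidean. The strongest is KTB.

KTB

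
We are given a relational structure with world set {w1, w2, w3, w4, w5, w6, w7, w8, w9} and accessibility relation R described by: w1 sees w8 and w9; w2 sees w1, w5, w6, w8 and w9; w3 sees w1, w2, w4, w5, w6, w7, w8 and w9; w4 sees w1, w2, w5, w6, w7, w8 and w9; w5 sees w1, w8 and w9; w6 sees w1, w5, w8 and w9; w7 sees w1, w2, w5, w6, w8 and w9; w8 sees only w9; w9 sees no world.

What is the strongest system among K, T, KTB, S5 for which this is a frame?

K

Reflexive (axiom T): no — w1 is not related to itself.
Symmetric (axiom B): no — w1 R w8 but not w8 R w1.
Euclidean (axiom 5): no — w1 R w9 and w1 R w8, but not w9 R w8.
So F validates K; T would additionally require R to be reflexive. The strongest is K.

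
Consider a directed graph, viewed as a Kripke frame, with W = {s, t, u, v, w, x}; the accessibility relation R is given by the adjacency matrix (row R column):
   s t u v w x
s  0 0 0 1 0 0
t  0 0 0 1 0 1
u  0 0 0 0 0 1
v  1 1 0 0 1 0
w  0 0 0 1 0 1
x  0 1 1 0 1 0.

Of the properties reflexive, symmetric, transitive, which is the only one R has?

symmetric

Reflexive: no — s is not related to itself.
Symmetric: yes — every pair in R has its reverse in R.
Transitive: no — s R v and v R t, but not s R t.
Only symmetric holds.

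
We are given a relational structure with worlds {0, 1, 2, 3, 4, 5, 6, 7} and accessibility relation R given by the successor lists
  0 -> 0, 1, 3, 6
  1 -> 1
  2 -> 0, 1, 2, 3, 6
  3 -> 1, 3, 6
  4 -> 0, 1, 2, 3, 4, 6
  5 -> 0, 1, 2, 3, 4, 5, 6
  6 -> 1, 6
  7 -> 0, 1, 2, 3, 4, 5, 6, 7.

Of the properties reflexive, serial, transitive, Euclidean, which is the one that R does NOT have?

Euclidean

Reflexive: yes — every world is R-related to itself.
Serial: yes — every world has a successor (e.g. 0 R 0).
Transitive: yes — every two-step R-path is closed by a direct edge.
Euclidean: no — 0 R 1 and 0 R 3, but not 1 R 3.
Only Euclidean fails.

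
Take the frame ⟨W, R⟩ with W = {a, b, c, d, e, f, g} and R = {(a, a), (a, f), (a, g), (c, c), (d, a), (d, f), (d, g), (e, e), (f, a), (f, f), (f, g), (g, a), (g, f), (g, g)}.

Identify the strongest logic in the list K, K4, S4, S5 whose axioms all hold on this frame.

K4

Transitive (axiom 4): yes — every two-step R-path is closed by a direct edge.
Reflexive (axiom T): no — b is not related to itself.
Euclidean (axiom 5): yes — any two successors of a common world are R-related.
So F validates K, K4; S4 would additionally require R to be reflexive. The strongest is K4.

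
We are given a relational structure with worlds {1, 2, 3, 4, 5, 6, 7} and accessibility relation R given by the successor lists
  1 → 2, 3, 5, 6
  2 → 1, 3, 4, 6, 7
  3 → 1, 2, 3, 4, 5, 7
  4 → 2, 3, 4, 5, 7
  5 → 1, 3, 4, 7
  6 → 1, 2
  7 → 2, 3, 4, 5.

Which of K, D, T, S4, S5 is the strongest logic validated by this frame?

Serial (axiom D): yes — every world has a successor (e.g. 1 R 2).
Reflexive (axiom T): no — 1 is not related to itself.
Transitive (axiom 4): no — 1 R 2 and 2 R 4, but not 1 R 4.
Euclidean (axiom 5): no — 1 R 2 and 1 R 5, but not 2 R 5.
So F validates K, D; T would additionally require R to be reflexive. The strongest is D.

D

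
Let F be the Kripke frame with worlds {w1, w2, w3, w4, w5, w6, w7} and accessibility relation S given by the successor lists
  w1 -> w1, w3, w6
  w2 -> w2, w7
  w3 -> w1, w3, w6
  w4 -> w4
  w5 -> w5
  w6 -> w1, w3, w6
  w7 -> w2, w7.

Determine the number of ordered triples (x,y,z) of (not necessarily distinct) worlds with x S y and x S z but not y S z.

S is Euclidean; there are no such tuples.

0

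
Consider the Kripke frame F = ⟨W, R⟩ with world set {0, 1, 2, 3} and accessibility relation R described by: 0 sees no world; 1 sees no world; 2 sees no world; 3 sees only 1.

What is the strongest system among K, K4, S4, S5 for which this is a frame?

Transitive (axiom 4): yes — every two-step R-path is closed by a direct edge.
Reflexive (axiom T): no — 0 is not related to itself.
Euclidean (axiom 5): no — 3 R 1 and 3 R 1, but not 1 R 1.
So F validates K, K4; S4 would additionally require R to be reflexive. The strongest is K4.

K4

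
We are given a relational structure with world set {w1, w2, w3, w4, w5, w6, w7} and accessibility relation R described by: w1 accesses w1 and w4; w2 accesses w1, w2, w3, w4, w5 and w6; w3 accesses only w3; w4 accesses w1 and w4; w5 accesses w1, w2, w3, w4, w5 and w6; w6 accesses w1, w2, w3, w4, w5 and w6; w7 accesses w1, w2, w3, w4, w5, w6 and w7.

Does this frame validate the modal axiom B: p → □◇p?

No

By correspondence theory, B is valid on a frame iff R is symmetric.
Symmetric: no — w2 R w1 but not w1 R w2.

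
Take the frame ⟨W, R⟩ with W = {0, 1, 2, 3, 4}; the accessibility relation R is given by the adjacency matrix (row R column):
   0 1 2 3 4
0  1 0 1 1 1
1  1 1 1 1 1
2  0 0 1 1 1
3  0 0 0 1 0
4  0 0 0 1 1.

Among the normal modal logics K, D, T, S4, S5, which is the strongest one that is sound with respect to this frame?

Serial (axiom D): yes — every world has a successor (e.g. 0 R 0).
Reflexive (axiom T): yes — every world is R-related to itself.
Transitive (axiom 4): yes — every two-step R-path is closed by a direct edge.
Euclidean (axiom 5): no — 0 R 3 and 0 R 2, but not 3 R 2.
So F validates K, D, T, S4; S5 would additionally require R to be Euclidean. The strongest is S4.

S4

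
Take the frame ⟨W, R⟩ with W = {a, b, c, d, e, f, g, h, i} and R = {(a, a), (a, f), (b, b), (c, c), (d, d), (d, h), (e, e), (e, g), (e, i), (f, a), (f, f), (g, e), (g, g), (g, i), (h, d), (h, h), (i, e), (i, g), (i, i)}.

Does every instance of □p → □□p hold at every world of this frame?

The schema 4 characterises exactly the transitive frames.
Transitive: yes — every two-step R-path is closed by a direct edge.

Yes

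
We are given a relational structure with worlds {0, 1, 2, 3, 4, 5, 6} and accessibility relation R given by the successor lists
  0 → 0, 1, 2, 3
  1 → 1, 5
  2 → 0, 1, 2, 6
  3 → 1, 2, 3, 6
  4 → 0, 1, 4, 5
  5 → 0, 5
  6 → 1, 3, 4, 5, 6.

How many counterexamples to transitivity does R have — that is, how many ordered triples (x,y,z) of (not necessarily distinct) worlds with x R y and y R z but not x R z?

Enumerating: (0,1,5), (0,2,6), (0,3,6), (1,5,0), (2,0,3), (2,1,5), (2,6,3), (2,6,4), (2,6,5), (3,1,5), (3,2,0), (3,6,4), … and 9 more.
Total: 21.

21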